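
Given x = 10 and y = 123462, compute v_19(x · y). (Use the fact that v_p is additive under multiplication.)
v_19(1234620) = 3

v_p(x) = 0 (factor: 10 = 19^0 · 10); v_p(y) = 3 (factor: 123462 = 19^3 · 18). Additivity: v_p(xy) = v_p(x) + v_p(y) = 0 + 3 = 3. (Direct check: xy = 1234620 = 19^3 · (180).)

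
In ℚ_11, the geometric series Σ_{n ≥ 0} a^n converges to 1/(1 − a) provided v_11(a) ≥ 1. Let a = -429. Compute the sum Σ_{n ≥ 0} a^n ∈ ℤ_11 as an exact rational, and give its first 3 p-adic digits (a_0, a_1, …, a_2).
Σ a^n = 1/(1 − a) = 1/430;  first 3 digits = (1, 5, 10)

v_11(a) = 1 ≥ 1, so the series converges in ℤ_11 to 1/(1 − a) = 1/(1 − (-429)) = 1/430. Expand this rational in ℤ_11: compute digits iteratively via d_i = x_i mod 11, x_{i+1} = (x_i − d_i)/11. The first 3 digits are (1, 5, 10).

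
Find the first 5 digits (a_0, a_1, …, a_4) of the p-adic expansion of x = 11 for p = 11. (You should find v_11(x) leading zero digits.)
(a_0, …, a_4) = (0, 1, 0, 0, 0)

v_11(11) = 1, so a_0 = ... = a_0 = 0. Factor out: x = 11^1 · u with u = 1 a unit in ℤ_11. Expand u iteratively via a_{v+i} = u_i mod 11, u_{i+1} = (u_i − a_{v+i})/11:
  u_0 = 1;  a_1 = 1;  u_1 = (u_0 − 1)/11 = 0
  u_1 = 0;  a_2 = 0;  u_2 = (u_1 − 0)/11 = 0
  u_2 = 0;  a_3 = 0;  u_3 = (u_2 − 0)/11 = 0
  u_3 = 0;  a_4 = 0;  u_4 = (u_3 − 0)/11 = 0
Digits: (0, 1, 0, 0, 0).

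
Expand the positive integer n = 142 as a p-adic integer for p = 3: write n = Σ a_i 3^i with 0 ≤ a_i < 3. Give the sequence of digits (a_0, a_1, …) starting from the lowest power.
(a_0, a_1, …) = (1, 2, 0, 2, 1)

Repeated division by 3 gives the digits low-to-high: 142 = 1 + 2·3^1 + 2·3^3 + 1·3^4. Digit sequence: (1, 2, 0, 2, 1).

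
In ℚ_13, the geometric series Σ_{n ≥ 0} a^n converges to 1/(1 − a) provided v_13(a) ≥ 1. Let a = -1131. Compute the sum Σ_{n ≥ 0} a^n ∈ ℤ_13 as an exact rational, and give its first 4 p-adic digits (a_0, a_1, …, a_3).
Σ a^n = 1/(1 − a) = 1/1132;  first 4 digits = (1, 4, 9, 8)

v_13(a) = 1 ≥ 1, so the series converges in ℤ_13 to 1/(1 − a) = 1/(1 − (-1131)) = 1/1132. Expand this rational in ℤ_13: compute digits iteratively via d_i = x_i mod 13, x_{i+1} = (x_i − d_i)/13. The first 4 digits are (1, 4, 9, 8).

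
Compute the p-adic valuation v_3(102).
v_3(102) = 1

v_3(n) is the largest exponent k such that 3^k divides n. Factor out: 102 = 3^1 · 34. (Sign doesn't affect v_p.) So v_3(102) = 1.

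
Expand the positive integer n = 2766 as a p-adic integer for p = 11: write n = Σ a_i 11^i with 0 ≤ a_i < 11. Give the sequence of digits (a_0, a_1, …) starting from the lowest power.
(a_0, a_1, …) = (5, 9, 0, 2)

Repeated division by 11 gives the digits low-to-high: 2766 = 5 + 9·11^1 + 2·11^3. Digit sequence: (5, 9, 0, 2).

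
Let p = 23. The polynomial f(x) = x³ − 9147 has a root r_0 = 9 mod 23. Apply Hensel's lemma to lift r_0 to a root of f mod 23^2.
r_1 = 331 (mod 529)

Hensel: r_{i+1} = r_i − f(r_i)/f′(r_i) mod 23^{i+2}, where f′(x) = 3x². Iterate:
  r_0 = 9 (mod 23)
  r_1 = 331 (mod 529)
Final: r = 331 with f(r) ≡ 0 mod 23^2.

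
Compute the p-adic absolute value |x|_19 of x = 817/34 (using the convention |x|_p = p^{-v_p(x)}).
|817/34|_19 = 1/19

Step 1 — compute v_19(x) by factoring powers of 19 out of the numerator and denominator: v_19(817/34) = 1. Step 2 — apply |x|_p = p^{-v_p(x)} = 19^{-1} = 1/19.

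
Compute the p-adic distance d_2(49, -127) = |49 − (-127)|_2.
d_2(49, -127) = 1/16

Step 1 — x − y = 49 − (-127) = 176. Step 2 — v_2(176) = 4 (factor: 176 = (2^4 · 11); the sign does not affect v_p). Step 3 — |x − y|_2 = 2^{-4} = 1/16.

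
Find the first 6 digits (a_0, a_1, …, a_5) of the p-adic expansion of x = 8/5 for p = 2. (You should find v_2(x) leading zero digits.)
(a_0, …, a_5) = (0, 0, 0, 1, 0, 1)

v_2(8/5) = 3, so a_0 = ... = a_2 = 0. Factor out: x = 2^3 · u with u = 1/5 a unit in ℤ_2. Expand u iteratively via a_{v+i} = u_i mod 2, u_{i+1} = (u_i − a_{v+i})/2:
  u_0 = 1/5;  a_3 = 1;  u_1 = (u_0 − 1)/2 = -2/5
  u_1 = -2/5;  a_4 = 0;  u_2 = (u_1 − 0)/2 = -1/5
  u_2 = -1/5;  a_5 = 1;  u_3 = (u_2 − 1)/2 = -3/5
Digits: (0, 0, 0, 1, 0, 1).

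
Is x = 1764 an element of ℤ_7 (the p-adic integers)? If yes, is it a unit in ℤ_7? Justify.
x ∈ ℤ_7 but not a unit; v_7(x) = 2 > 0

ℤ_7 = {x ∈ ℚ_7 : v_7(x) ≥ 0} and ℤ_7^× = {x ∈ ℤ_7 : v_7(x) = 0}. Here v_7(1764) = v_7(num) − v_7(den) = 2; compare against these criteria.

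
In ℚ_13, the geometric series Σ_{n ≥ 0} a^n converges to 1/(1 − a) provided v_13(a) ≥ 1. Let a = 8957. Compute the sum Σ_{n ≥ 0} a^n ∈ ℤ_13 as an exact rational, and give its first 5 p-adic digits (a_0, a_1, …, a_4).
Σ a^n = 1/(1 − a) = -1/8956;  first 5 digits = (1, 0, 1, 4, 1)

v_13(a) = 2 ≥ 1, so the series converges in ℤ_13 to 1/(1 − a) = 1/(1 − 8957) = -1/8956. Expand this rational in ℤ_13: compute digits iteratively via d_i = x_i mod 13, x_{i+1} = (x_i − d_i)/13. The first 5 digits are (1, 0, 1, 4, 1).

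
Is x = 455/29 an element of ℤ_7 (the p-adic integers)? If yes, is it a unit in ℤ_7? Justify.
x ∈ ℤ_7 but not a unit; v_7(x) = 1 > 0

ℤ_7 = {x ∈ ℚ_7 : v_7(x) ≥ 0} and ℤ_7^× = {x ∈ ℤ_7 : v_7(x) = 0}. Here v_7(455/29) = v_7(num) − v_7(den) = 1; compare against these criteria.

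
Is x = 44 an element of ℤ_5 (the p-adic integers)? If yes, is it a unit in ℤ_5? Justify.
x ∈ ℤ_5^× (unit); v_5(x) = 0

ℤ_5 = {x ∈ ℚ_5 : v_5(x) ≥ 0} and ℤ_5^× = {x ∈ ℤ_5 : v_5(x) = 0}. Here v_5(44) = v_5(num) − v_5(den) = 0; compare against these criteria.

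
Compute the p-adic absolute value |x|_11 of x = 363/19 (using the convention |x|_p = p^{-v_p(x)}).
|363/19|_11 = 1/121

Step 1 — compute v_11(x) by factoring powers of 11 out of the numerator and denominator: v_11(363/19) = 2. Step 2 — apply |x|_p = p^{-v_p(x)} = 11^{-2} = 1/121.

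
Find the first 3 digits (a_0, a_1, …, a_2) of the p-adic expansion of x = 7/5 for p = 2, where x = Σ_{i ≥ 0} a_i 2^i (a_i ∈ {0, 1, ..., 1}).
(a_0, …, a_2) = (1, 1, 0)

v_2(7/5) = 0 (numerator and denominator both coprime to 2), so x ∈ ℤ_2^×. Compute digits iteratively via a_i = x_i mod 2, x_{i+1} = (x_i − a_i)/2, with x_0 = x:
  x_0 = 7/5;  a_0 = 1;  x_1 = (x_0 − 1)/2 = 1/5
  x_1 = 1/5;  a_1 = 1;  x_2 = (x_1 − 1)/2 = -2/5
  x_2 = -2/5;  a_2 = 0;  x_3 = (x_2 − 0)/2 = -1/5
Digits: (1, 1, 0).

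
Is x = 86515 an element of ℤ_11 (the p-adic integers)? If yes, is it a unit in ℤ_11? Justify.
x ∈ ℤ_11 but not a unit; v_11(x) = 3 > 0

ℤ_11 = {x ∈ ℚ_11 : v_11(x) ≥ 0} and ℤ_11^× = {x ∈ ℤ_11 : v_11(x) = 0}. Here v_11(86515) = v_11(num) − v_11(den) = 3; compare against these criteria.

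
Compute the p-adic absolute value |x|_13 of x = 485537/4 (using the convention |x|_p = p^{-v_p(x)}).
|485537/4|_13 = 1/28561

Step 1 — compute v_13(x) by factoring powers of 13 out of the numerator and denominator: v_13(485537/4) = 4. Step 2 — apply |x|_p = p^{-v_p(x)} = 13^{-4} = 1/28561.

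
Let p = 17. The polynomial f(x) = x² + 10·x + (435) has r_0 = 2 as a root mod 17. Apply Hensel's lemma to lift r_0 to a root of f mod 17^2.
r_1 = 155 (mod 289)

Hensel: r_{i+1} = r_i − f(r_i)·(f′(r_i))^{-1} mod 17^{i+2}, f′(x) = 2x + 10. Iterate:
  r_0 = 2 (mod 17)
  r_1 = 155 (mod 289)
Final: r = 155 satisfies f(r) ≡ 0 mod 17^2.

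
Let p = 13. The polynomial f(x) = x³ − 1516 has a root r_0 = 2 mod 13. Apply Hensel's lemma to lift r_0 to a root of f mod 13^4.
r_3 = 1874 (mod 28561)

Hensel: r_{i+1} = r_i − f(r_i)/f′(r_i) mod 13^{i+2}, where f′(x) = 3x². Iterate:
  r_0 = 2 (mod 13)
  r_1 = 15 (mod 169)
  r_2 = 1874 (mod 2197)
  r_3 = 1874 (mod 28561)
Final: r = 1874 with f(r) ≡ 0 mod 13^4.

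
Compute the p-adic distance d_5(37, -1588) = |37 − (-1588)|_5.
d_5(37, -1588) = 1/125

Step 1 — x − y = 37 − (-1588) = 1625. Step 2 — v_5(1625) = 3 (factor: 1625 = (5^3 · 13); the sign does not affect v_p). Step 3 — |x − y|_5 = 5^{-3} = 1/125.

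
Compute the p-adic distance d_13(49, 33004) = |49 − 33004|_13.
d_13(49, 33004) = 1/2197

Step 1 — x − y = 49 − 33004 = -32955. Step 2 — v_13(-32955) = 3 (factor: -32955 = −(13^3 · 15); the sign does not affect v_p). Step 3 — |x − y|_13 = 13^{-3} = 1/2197.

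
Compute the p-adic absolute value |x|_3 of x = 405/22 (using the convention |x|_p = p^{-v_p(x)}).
|405/22|_3 = 1/81

Step 1 — compute v_3(x) by factoring powers of 3 out of the numerator and denominator: v_3(405/22) = 4. Step 2 — apply |x|_p = p^{-v_p(x)} = 3^{-4} = 1/81.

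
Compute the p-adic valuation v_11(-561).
v_11(-561) = 1

v_11(n) is the largest exponent k such that 11^k divides n. Factor out: -561 = -11^1 · 51. (Sign doesn't affect v_p.) So v_11(-561) = 1.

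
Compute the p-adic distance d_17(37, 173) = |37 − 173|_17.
d_17(37, 173) = 1/17

Step 1 — x − y = 37 − 173 = -136. Step 2 — v_17(-136) = 1 (factor: -136 = −(17^1 · 8); the sign does not affect v_p). Step 3 — |x − y|_17 = 17^{-1} = 1/17.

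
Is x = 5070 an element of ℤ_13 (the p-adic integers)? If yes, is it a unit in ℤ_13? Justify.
x ∈ ℤ_13 but not a unit; v_13(x) = 2 > 0

ℤ_13 = {x ∈ ℚ_13 : v_13(x) ≥ 0} and ℤ_13^× = {x ∈ ℤ_13 : v_13(x) = 0}. Here v_13(5070) = v_13(num) − v_13(den) = 2; compare against these criteria.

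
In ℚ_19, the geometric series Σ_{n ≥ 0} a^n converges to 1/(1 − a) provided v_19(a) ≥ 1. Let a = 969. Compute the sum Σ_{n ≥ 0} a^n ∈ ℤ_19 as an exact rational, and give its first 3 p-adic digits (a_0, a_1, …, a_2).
Σ a^n = 1/(1 − a) = -1/968;  first 3 digits = (1, 13, 0)

v_19(a) = 1 ≥ 1, so the series converges in ℤ_19 to 1/(1 − a) = 1/(1 − 969) = -1/968. Expand this rational in ℤ_19: compute digits iteratively via d_i = x_i mod 19, x_{i+1} = (x_i − d_i)/19. The first 3 digits are (1, 13, 0).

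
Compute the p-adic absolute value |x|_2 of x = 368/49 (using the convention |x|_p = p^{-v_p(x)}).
|368/49|_2 = 1/16

Step 1 — compute v_2(x) by factoring powers of 2 out of the numerator and denominator: v_2(368/49) = 4. Step 2 — apply |x|_p = p^{-v_p(x)} = 2^{-4} = 1/16.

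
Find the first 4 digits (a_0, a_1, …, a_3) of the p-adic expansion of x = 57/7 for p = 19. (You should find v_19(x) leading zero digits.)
(a_0, …, a_3) = (0, 14, 2, 8)

v_19(57/7) = 1, so a_0 = ... = a_0 = 0. Factor out: x = 19^1 · u with u = 3/7 a unit in ℤ_19. Expand u iteratively via a_{v+i} = u_i mod 19, u_{i+1} = (u_i − a_{v+i})/19:
  u_0 = 3/7;  a_1 = 14;  u_1 = (u_0 − 14)/19 = -5/7
  u_1 = -5/7;  a_2 = 2;  u_2 = (u_1 − 2)/19 = -1/7
  u_2 = -1/7;  a_3 = 8;  u_3 = (u_2 − 8)/19 = -3/7
Digits: (0, 14, 2, 8).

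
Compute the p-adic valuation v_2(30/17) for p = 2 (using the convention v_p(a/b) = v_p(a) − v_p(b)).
v_2(30/17) = 1

Factor powers of 2 from the numerator and denominator of the reduced fraction: 30 = 2^1 · 15 and 17 = 2^0 · 17. Apply v_p(a/b) = v_p(a) − v_p(b): v_2(30/17) = 1 − 0 = 1.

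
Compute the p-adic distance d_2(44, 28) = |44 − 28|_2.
d_2(44, 28) = 1/16

Step 1 — x − y = 44 − 28 = 16. Step 2 — v_2(16) = 4 (factor: 16 = (2^4 · 1); the sign does not affect v_p). Step 3 — |x − y|_2 = 2^{-4} = 1/16.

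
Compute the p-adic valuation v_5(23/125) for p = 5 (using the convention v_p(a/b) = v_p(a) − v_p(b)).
v_5(23/125) = -3

Factor powers of 5 from the numerator and denominator of the reduced fraction: 23 = 5^0 · 23 and 125 = 5^3 · 1. Apply v_p(a/b) = v_p(a) − v_p(b): v_5(23/125) = 0 − 3 = -3.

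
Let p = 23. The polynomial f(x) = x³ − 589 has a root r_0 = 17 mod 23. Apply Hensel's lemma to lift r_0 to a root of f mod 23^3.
r_2 = 5698 (mod 12167)

Hensel: r_{i+1} = r_i − f(r_i)/f′(r_i) mod 23^{i+2}, where f′(x) = 3x². Iterate:
  r_0 = 17 (mod 23)
  r_1 = 408 (mod 529)
  r_2 = 5698 (mod 12167)
Final: r = 5698 with f(r) ≡ 0 mod 23^3.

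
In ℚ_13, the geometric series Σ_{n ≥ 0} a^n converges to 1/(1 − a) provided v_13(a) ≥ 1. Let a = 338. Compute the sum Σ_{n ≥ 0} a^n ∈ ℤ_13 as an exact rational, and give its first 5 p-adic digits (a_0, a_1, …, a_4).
Σ a^n = 1/(1 − a) = -1/337;  first 5 digits = (1, 0, 2, 0, 4)

v_13(a) = 2 ≥ 1, so the series converges in ℤ_13 to 1/(1 − a) = 1/(1 − 338) = -1/337. Expand this rational in ℤ_13: compute digits iteratively via d_i = x_i mod 13, x_{i+1} = (x_i − d_i)/13. The first 5 digits are (1, 0, 2, 0, 4).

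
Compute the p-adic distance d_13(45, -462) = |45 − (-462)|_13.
d_13(45, -462) = 1/169

Step 1 — x − y = 45 − (-462) = 507. Step 2 — v_13(507) = 2 (factor: 507 = (13^2 · 3); the sign does not affect v_p). Step 3 — |x − y|_13 = 13^{-2} = 1/169.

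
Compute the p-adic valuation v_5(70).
v_5(70) = 1

v_5(n) is the largest exponent k such that 5^k divides n. Factor out: 70 = 5^1 · 14. (Sign doesn't affect v_p.) So v_5(70) = 1.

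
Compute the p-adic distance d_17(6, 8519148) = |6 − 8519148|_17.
d_17(6, 8519148) = 1/1419857

Step 1 — x − y = 6 − 8519148 = -8519142. Step 2 — v_17(-8519142) = 5 (factor: -8519142 = −(17^5 · 6); the sign does not affect v_p). Step 3 — |x − y|_17 = 17^{-5} = 1/1419857.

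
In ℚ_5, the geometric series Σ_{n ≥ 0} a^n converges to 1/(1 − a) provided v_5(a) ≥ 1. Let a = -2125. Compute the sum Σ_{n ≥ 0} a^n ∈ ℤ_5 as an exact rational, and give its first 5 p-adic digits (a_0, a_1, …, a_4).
Σ a^n = 1/(1 − a) = 1/2126;  first 5 digits = (1, 0, 0, 3, 1)

v_5(a) = 3 ≥ 1, so the series converges in ℤ_5 to 1/(1 − a) = 1/(1 − (-2125)) = 1/2126. Expand this rational in ℤ_5: compute digits iteratively via d_i = x_i mod 5, x_{i+1} = (x_i − d_i)/5. The first 5 digits are (1, 0, 0, 3, 1).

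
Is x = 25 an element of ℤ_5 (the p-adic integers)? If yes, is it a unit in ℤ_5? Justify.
x ∈ ℤ_5 but not a unit; v_5(x) = 2 > 0

ℤ_5 = {x ∈ ℚ_5 : v_5(x) ≥ 0} and ℤ_5^× = {x ∈ ℤ_5 : v_5(x) = 0}. Here v_5(25) = v_5(num) − v_5(den) = 2; compare against these criteria.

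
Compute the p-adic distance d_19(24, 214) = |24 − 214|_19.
d_19(24, 214) = 1/19

Step 1 — x − y = 24 − 214 = -190. Step 2 — v_19(-190) = 1 (factor: -190 = −(19^1 · 10); the sign does not affect v_p). Step 3 — |x − y|_19 = 19^{-1} = 1/19.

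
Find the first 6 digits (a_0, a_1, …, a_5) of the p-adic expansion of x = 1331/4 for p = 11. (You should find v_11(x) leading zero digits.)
(a_0, …, a_5) = (0, 0, 0, 3, 8, 2)

v_11(1331/4) = 3, so a_0 = ... = a_2 = 0. Factor out: x = 11^3 · u with u = 1/4 a unit in ℤ_11. Expand u iteratively via a_{v+i} = u_i mod 11, u_{i+1} = (u_i − a_{v+i})/11:
  u_0 = 1/4;  a_3 = 3;  u_1 = (u_0 − 3)/11 = -1/4
  u_1 = -1/4;  a_4 = 8;  u_2 = (u_1 − 8)/11 = -3/4
  u_2 = -3/4;  a_5 = 2;  u_3 = (u_2 − 2)/11 = -1/4
Digits: (0, 0, 0, 3, 8, 2).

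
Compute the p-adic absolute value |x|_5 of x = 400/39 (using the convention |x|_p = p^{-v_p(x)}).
|400/39|_5 = 1/25

Step 1 — compute v_5(x) by factoring powers of 5 out of the numerator and denominator: v_5(400/39) = 2. Step 2 — apply |x|_p = p^{-v_p(x)} = 5^{-2} = 1/25.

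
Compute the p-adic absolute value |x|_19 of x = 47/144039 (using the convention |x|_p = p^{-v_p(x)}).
|47/144039|_19 = 6859

Step 1 — compute v_19(x) by factoring powers of 19 out of the numerator and denominator: v_19(47/144039) = -3. Step 2 — apply |x|_p = p^{-v_p(x)} = 19^{3} = 6859.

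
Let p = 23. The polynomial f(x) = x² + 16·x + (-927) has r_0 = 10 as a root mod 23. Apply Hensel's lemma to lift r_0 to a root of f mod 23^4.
r_3 = 138700 (mod 279841)

Hensel: r_{i+1} = r_i − f(r_i)·(f′(r_i))^{-1} mod 23^{i+2}, f′(x) = 2x + 16. Iterate:
  r_0 = 10 (mod 23)
  r_1 = 102 (mod 529)
  r_2 = 4863 (mod 12167)
  r_3 = 138700 (mod 279841)
Final: r = 138700 satisfies f(r) ≡ 0 mod 23^4.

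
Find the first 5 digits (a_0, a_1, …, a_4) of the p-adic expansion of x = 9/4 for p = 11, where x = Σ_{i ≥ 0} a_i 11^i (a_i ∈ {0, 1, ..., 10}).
(a_0, …, a_4) = (5, 8, 2, 8, 2)

v_11(9/4) = 0 (numerator and denominator both coprime to 11), so x ∈ ℤ_11^×. Compute digits iteratively via a_i = x_i mod 11, x_{i+1} = (x_i − a_i)/11, with x_0 = x:
  x_0 = 9/4;  a_0 = 5;  x_1 = (x_0 − 5)/11 = -1/4
  x_1 = -1/4;  a_1 = 8;  x_2 = (x_1 − 8)/11 = -3/4
  x_2 = -3/4;  a_2 = 2;  x_3 = (x_2 − 2)/11 = -1/4
  x_3 = -1/4;  a_3 = 8;  x_4 = (x_3 − 8)/11 = -3/4
  x_4 = -3/4;  a_4 = 2;  x_5 = (x_4 − 2)/11 = -1/4
Digits: (5, 8, 2, 8, 2).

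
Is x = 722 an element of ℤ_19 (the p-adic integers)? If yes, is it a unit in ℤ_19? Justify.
x ∈ ℤ_19 but not a unit; v_19(x) = 2 > 0

ℤ_19 = {x ∈ ℚ_19 : v_19(x) ≥ 0} and ℤ_19^× = {x ∈ ℤ_19 : v_19(x) = 0}. Here v_19(722) = v_19(num) − v_19(den) = 2; compare against these criteria.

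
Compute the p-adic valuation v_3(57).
v_3(57) = 1

v_3(n) is the largest exponent k such that 3^k divides n. Factor out: 57 = 3^1 · 19. (Sign doesn't affect v_p.) So v_3(57) = 1.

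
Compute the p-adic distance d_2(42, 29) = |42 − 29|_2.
d_2(42, 29) = 1

Step 1 — x − y = 42 − 29 = 13. Step 2 — v_2(13) = 0 (factor: 13 = (2^0 · 13); the sign does not affect v_p). Step 3 — |x − y|_2 = 2^{0} = 1.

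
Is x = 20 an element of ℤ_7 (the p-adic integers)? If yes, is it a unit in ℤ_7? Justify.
x ∈ ℤ_7^× (unit); v_7(x) = 0

ℤ_7 = {x ∈ ℚ_7 : v_7(x) ≥ 0} and ℤ_7^× = {x ∈ ℤ_7 : v_7(x) = 0}. Here v_7(20) = v_7(num) − v_7(den) = 0; compare against these criteria.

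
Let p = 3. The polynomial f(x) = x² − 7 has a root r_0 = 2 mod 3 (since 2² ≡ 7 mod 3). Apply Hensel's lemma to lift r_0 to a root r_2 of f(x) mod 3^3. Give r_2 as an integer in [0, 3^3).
r_2 = 14 (mod 27)

Hensel's recurrence: r_{i+1} = r_i − f(r_i)·(f′(r_i))^{-1} mod 3^{i+2}, with f′(x) = 2x. Iterate:
  r_0 = 2 (mod 3)
  r_1 = 5 (mod 9)
  r_2 = 14 (mod 27)
Final: r_2 = 14, and one checks f(r_2) ≡ 0 mod 3^3.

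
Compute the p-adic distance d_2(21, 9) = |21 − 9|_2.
d_2(21, 9) = 1/4

Step 1 — x − y = 21 − 9 = 12. Step 2 — v_2(12) = 2 (factor: 12 = (2^2 · 3); the sign does not affect v_p). Step 3 — |x − y|_2 = 2^{-2} = 1/4.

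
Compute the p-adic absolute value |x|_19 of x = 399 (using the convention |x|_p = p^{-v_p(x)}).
|399|_19 = 1/19

Step 1 — compute v_19(x) by factoring powers of 19 out of the numerator and denominator: v_19(399) = 1. Step 2 — apply |x|_p = p^{-v_p(x)} = 19^{-1} = 1/19.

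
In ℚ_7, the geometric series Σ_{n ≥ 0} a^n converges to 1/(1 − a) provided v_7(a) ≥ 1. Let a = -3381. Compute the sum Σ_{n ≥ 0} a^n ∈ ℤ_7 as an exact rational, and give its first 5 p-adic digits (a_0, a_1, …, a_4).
Σ a^n = 1/(1 − a) = 1/3382;  first 5 digits = (1, 0, 1, 4, 6)

v_7(a) = 2 ≥ 1, so the series converges in ℤ_7 to 1/(1 − a) = 1/(1 − (-3381)) = 1/3382. Expand this rational in ℤ_7: compute digits iteratively via d_i = x_i mod 7, x_{i+1} = (x_i − d_i)/7. The first 5 digits are (1, 0, 1, 4, 6).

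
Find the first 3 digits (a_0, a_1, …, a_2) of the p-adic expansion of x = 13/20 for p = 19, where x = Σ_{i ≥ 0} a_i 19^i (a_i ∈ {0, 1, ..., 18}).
(a_0, …, a_2) = (13, 6, 12)

v_19(13/20) = 0 (numerator and denominator both coprime to 19), so x ∈ ℤ_19^×. Compute digits iteratively via a_i = x_i mod 19, x_{i+1} = (x_i − a_i)/19, with x_0 = x:
  x_0 = 13/20;  a_0 = 13;  x_1 = (x_0 − 13)/19 = -13/20
  x_1 = -13/20;  a_1 = 6;  x_2 = (x_1 − 6)/19 = -7/20
  x_2 = -7/20;  a_2 = 12;  x_3 = (x_2 − 12)/19 = -13/20
Digits: (13, 6, 12).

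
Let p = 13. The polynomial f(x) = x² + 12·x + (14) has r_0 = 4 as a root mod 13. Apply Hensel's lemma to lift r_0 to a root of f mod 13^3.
r_2 = 1200 (mod 2197)

Hensel: r_{i+1} = r_i − f(r_i)·(f′(r_i))^{-1} mod 13^{i+2}, f′(x) = 2x + 12. Iterate:
  r_0 = 4 (mod 13)
  r_1 = 17 (mod 169)
  r_2 = 1200 (mod 2197)
Final: r = 1200 satisfies f(r) ≡ 0 mod 13^3.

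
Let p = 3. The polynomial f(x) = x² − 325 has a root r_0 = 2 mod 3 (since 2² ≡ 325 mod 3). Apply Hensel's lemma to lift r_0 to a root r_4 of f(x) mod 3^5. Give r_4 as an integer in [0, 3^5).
r_4 = 80 (mod 243)

Hensel's recurrence: r_{i+1} = r_i − f(r_i)·(f′(r_i))^{-1} mod 3^{i+2}, with f′(x) = 2x. Iterate:
  r_0 = 2 (mod 3)
  r_1 = 8 (mod 9)
  r_2 = 26 (mod 27)
  r_3 = 80 (mod 81)
  r_4 = 80 (mod 243)
Final: r_4 = 80, and one checks f(r_4) ≡ 0 mod 3^5.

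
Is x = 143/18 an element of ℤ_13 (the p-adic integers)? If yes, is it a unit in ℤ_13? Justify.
x ∈ ℤ_13 but not a unit; v_13(x) = 1 > 0

ℤ_13 = {x ∈ ℚ_13 : v_13(x) ≥ 0} and ℤ_13^× = {x ∈ ℤ_13 : v_13(x) = 0}. Here v_13(143/18) = v_13(num) − v_13(den) = 1; compare against these criteria.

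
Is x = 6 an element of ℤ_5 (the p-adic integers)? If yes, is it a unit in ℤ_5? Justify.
x ∈ ℤ_5^× (unit); v_5(x) = 0

ℤ_5 = {x ∈ ℚ_5 : v_5(x) ≥ 0} and ℤ_5^× = {x ∈ ℤ_5 : v_5(x) = 0}. Here v_5(6) = v_5(num) − v_5(den) = 0; compare against these criteria.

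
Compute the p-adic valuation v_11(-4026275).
v_11(-4026275) = 5

v_11(n) is the largest exponent k such that 11^k divides n. Factor out: -4026275 = -11^5 · 25. (Sign doesn't affect v_p.) So v_11(-4026275) = 5.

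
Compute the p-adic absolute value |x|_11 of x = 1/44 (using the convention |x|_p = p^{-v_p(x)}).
|1/44|_11 = 11

Step 1 — compute v_11(x) by factoring powers of 11 out of the numerator and denominator: v_11(1/44) = -1. Step 2 — apply |x|_p = p^{-v_p(x)} = 11^{1} = 11.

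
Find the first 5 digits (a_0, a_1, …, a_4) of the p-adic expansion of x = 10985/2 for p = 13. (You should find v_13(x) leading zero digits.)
(a_0, …, a_4) = (0, 0, 0, 9, 6)

v_13(10985/2) = 3, so a_0 = ... = a_2 = 0. Factor out: x = 13^3 · u with u = 5/2 a unit in ℤ_13. Expand u iteratively via a_{v+i} = u_i mod 13, u_{i+1} = (u_i − a_{v+i})/13:
  u_0 = 5/2;  a_3 = 9;  u_1 = (u_0 − 9)/13 = -1/2
  u_1 = -1/2;  a_4 = 6;  u_2 = (u_1 − 6)/13 = -1/2
Digits: (0, 0, 0, 9, 6).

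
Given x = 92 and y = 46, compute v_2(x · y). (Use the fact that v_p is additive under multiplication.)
v_2(4232) = 3

v_p(x) = 2 (factor: 92 = 2^2 · 23); v_p(y) = 1 (factor: 46 = 2^1 · 23). Additivity: v_p(xy) = v_p(x) + v_p(y) = 2 + 1 = 3. (Direct check: xy = 4232 = 2^3 · (529).)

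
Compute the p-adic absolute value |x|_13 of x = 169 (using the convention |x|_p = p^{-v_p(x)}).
|169|_13 = 1/169

Step 1 — compute v_13(x) by factoring powers of 13 out of the numerator and denominator: v_13(169) = 2. Step 2 — apply |x|_p = p^{-v_p(x)} = 13^{-2} = 1/169.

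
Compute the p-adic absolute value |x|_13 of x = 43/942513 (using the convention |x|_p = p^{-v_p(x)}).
|43/942513|_13 = 28561

Step 1 — compute v_13(x) by factoring powers of 13 out of the numerator and denominator: v_13(43/942513) = -4. Step 2 — apply |x|_p = p^{-v_p(x)} = 13^{4} = 28561.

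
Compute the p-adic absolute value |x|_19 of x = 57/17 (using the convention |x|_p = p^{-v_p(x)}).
|57/17|_19 = 1/19

Step 1 — compute v_19(x) by factoring powers of 19 out of the numerator and denominator: v_19(57/17) = 1. Step 2 — apply |x|_p = p^{-v_p(x)} = 19^{-1} = 1/19.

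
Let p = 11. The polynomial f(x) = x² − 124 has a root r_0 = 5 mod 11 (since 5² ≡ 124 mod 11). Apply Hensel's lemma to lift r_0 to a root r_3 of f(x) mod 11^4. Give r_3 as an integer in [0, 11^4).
r_3 = 4625 (mod 14641)

Hensel's recurrence: r_{i+1} = r_i − f(r_i)·(f′(r_i))^{-1} mod 11^{i+2}, with f′(x) = 2x. Iterate:
  r_0 = 5 (mod 11)
  r_1 = 27 (mod 121)
  r_2 = 632 (mod 1331)
  r_3 = 4625 (mod 14641)
Final: r_3 = 4625, and one checks f(r_3) ≡ 0 mod 11^4.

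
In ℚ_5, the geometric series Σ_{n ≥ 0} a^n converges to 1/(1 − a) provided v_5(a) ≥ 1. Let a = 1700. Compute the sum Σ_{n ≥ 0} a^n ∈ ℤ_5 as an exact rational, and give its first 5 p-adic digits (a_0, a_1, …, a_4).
Σ a^n = 1/(1 − a) = -1/1699;  first 5 digits = (1, 0, 3, 3, 1)

v_5(a) = 2 ≥ 1, so the series converges in ℤ_5 to 1/(1 − a) = 1/(1 − 1700) = -1/1699. Expand this rational in ℤ_5: compute digits iteratively via d_i = x_i mod 5, x_{i+1} = (x_i − d_i)/5. The first 5 digits are (1, 0, 3, 3, 1).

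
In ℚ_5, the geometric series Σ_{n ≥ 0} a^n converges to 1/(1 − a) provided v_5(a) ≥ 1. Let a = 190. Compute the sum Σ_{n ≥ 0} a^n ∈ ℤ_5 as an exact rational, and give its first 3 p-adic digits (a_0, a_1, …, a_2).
Σ a^n = 1/(1 − a) = -1/189;  first 3 digits = (1, 3, 1)

v_5(a) = 1 ≥ 1, so the series converges in ℤ_5 to 1/(1 − a) = 1/(1 − 190) = -1/189. Expand this rational in ℤ_5: compute digits iteratively via d_i = x_i mod 5, x_{i+1} = (x_i − d_i)/5. The first 3 digits are (1, 3, 1).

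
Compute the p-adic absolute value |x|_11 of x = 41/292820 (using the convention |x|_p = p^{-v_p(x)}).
|41/292820|_11 = 14641

Step 1 — compute v_11(x) by factoring powers of 11 out of the numerator and denominator: v_11(41/292820) = -4. Step 2 — apply |x|_p = p^{-v_p(x)} = 11^{4} = 14641.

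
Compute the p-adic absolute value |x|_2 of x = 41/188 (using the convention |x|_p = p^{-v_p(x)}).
|41/188|_2 = 4

Step 1 — compute v_2(x) by factoring powers of 2 out of the numerator and denominator: v_2(41/188) = -2. Step 2 — apply |x|_p = p^{-v_p(x)} = 2^{2} = 4.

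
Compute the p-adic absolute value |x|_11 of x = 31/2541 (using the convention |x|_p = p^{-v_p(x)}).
|31/2541|_11 = 121

Step 1 — compute v_11(x) by factoring powers of 11 out of the numerator and denominator: v_11(31/2541) = -2. Step 2 — apply |x|_p = p^{-v_p(x)} = 11^{2} = 121.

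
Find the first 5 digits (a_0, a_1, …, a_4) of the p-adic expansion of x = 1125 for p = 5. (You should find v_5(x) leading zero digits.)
(a_0, …, a_4) = (0, 0, 0, 4, 1)

v_5(1125) = 3, so a_0 = ... = a_2 = 0. Factor out: x = 5^3 · u with u = 9 a unit in ℤ_5. Expand u iteratively via a_{v+i} = u_i mod 5, u_{i+1} = (u_i − a_{v+i})/5:
  u_0 = 9;  a_3 = 4;  u_1 = (u_0 − 4)/5 = 1
  u_1 = 1;  a_4 = 1;  u_2 = (u_1 − 1)/5 = 0
Digits: (0, 0, 0, 4, 1).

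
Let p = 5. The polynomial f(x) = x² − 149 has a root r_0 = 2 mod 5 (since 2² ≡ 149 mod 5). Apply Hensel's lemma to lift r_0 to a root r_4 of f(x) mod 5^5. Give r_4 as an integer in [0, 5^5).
r_4 = 1532 (mod 3125)

Hensel's recurrence: r_{i+1} = r_i − f(r_i)·(f′(r_i))^{-1} mod 5^{i+2}, with f′(x) = 2x. Iterate:
  r_0 = 2 (mod 5)
  r_1 = 7 (mod 25)
  r_2 = 32 (mod 125)
  r_3 = 282 (mod 625)
  r_4 = 1532 (mod 3125)
Final: r_4 = 1532, and one checks f(r_4) ≡ 0 mod 5^5.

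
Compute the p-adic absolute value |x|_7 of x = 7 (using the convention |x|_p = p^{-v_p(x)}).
|7|_7 = 1/7

Step 1 — compute v_7(x) by factoring powers of 7 out of the numerator and denominator: v_7(7) = 1. Step 2 — apply |x|_p = p^{-v_p(x)} = 7^{-1} = 1/7.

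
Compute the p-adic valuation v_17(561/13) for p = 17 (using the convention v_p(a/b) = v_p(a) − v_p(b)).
v_17(561/13) = 1

Factor powers of 17 from the numerator and denominator of the reduced fraction: 561 = 17^1 · 33 and 13 = 17^0 · 13. Apply v_p(a/b) = v_p(a) − v_p(b): v_17(561/13) = 1 − 0 = 1.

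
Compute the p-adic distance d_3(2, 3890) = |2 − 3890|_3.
d_3(2, 3890) = 1/243

Step 1 — x − y = 2 − 3890 = -3888. Step 2 — v_3(-3888) = 5 (factor: -3888 = −(3^5 · 16); the sign does not affect v_p). Step 3 — |x − y|_3 = 3^{-5} = 1/243.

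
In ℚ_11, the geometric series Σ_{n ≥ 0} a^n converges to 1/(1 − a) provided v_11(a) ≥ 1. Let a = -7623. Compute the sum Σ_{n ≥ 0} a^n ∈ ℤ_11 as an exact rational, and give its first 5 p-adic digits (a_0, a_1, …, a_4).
Σ a^n = 1/(1 − a) = 1/7624;  first 5 digits = (1, 0, 3, 5, 8)

v_11(a) = 2 ≥ 1, so the series converges in ℤ_11 to 1/(1 − a) = 1/(1 − (-7623)) = 1/7624. Expand this rational in ℤ_11: compute digits iteratively via d_i = x_i mod 11, x_{i+1} = (x_i − d_i)/11. The first 5 digits are (1, 0, 3, 5, 8).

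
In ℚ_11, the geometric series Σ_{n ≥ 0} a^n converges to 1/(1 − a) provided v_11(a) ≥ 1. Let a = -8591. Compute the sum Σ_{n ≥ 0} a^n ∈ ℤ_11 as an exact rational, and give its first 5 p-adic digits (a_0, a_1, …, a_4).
Σ a^n = 1/(1 − a) = 1/8592;  first 5 digits = (1, 0, 6, 4, 2)

v_11(a) = 2 ≥ 1, so the series converges in ℤ_11 to 1/(1 − a) = 1/(1 − (-8591)) = 1/8592. Expand this rational in ℤ_11: compute digits iteratively via d_i = x_i mod 11, x_{i+1} = (x_i − d_i)/11. The first 5 digits are (1, 0, 6, 4, 2).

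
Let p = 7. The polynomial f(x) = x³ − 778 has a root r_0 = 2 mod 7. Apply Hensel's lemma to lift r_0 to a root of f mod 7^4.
r_3 = 1185 (mod 2401)

Hensel: r_{i+1} = r_i − f(r_i)/f′(r_i) mod 7^{i+2}, where f′(x) = 3x². Iterate:
  r_0 = 2 (mod 7)
  r_1 = 9 (mod 49)
  r_2 = 156 (mod 343)
  r_3 = 1185 (mod 2401)
Final: r = 1185 with f(r) ≡ 0 mod 7^4.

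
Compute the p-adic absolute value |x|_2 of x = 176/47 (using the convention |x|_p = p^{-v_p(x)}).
|176/47|_2 = 1/16

Step 1 — compute v_2(x) by factoring powers of 2 out of the numerator and denominator: v_2(176/47) = 4. Step 2 — apply |x|_p = p^{-v_p(x)} = 2^{-4} = 1/16.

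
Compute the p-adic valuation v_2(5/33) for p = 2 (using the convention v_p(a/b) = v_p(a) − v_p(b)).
v_2(5/33) = 0

Factor powers of 2 from the numerator and denominator of the reduced fraction: 5 = 2^0 · 5 and 33 = 2^0 · 33. Apply v_p(a/b) = v_p(a) − v_p(b): v_2(5/33) = 0 − 0 = 0.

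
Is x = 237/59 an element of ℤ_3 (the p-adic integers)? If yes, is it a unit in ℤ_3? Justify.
x ∈ ℤ_3 but not a unit; v_3(x) = 1 > 0

ℤ_3 = {x ∈ ℚ_3 : v_3(x) ≥ 0} and ℤ_3^× = {x ∈ ℤ_3 : v_3(x) = 0}. Here v_3(237/59) = v_3(num) − v_3(den) = 1; compare against these criteria.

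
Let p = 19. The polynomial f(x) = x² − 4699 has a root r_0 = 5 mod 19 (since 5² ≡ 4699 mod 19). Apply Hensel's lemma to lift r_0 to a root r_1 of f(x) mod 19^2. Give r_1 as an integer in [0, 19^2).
r_1 = 328 (mod 361)

Hensel's recurrence: r_{i+1} = r_i − f(r_i)·(f′(r_i))^{-1} mod 19^{i+2}, with f′(x) = 2x. Iterate:
  r_0 = 5 (mod 19)
  r_1 = 328 (mod 361)
Final: r_1 = 328, and one checks f(r_1) ≡ 0 mod 19^2.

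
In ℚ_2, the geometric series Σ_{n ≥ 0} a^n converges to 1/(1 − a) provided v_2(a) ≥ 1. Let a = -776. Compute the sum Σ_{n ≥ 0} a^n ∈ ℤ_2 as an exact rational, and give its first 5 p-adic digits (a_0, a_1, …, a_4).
Σ a^n = 1/(1 − a) = 1/777;  first 5 digits = (1, 0, 0, 1, 1)

v_2(a) = 3 ≥ 1, so the series converges in ℤ_2 to 1/(1 − a) = 1/(1 − (-776)) = 1/777. Expand this rational in ℤ_2: compute digits iteratively via d_i = x_i mod 2, x_{i+1} = (x_i − d_i)/2. The first 5 digits are (1, 0, 0, 1, 1).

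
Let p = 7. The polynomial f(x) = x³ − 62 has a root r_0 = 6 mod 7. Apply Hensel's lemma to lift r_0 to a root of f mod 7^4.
r_3 = 1490 (mod 2401)

Hensel: r_{i+1} = r_i − f(r_i)/f′(r_i) mod 7^{i+2}, where f′(x) = 3x². Iterate:
  r_0 = 6 (mod 7)
  r_1 = 20 (mod 49)
  r_2 = 118 (mod 343)
  r_3 = 1490 (mod 2401)
Final: r = 1490 with f(r) ≡ 0 mod 7^4.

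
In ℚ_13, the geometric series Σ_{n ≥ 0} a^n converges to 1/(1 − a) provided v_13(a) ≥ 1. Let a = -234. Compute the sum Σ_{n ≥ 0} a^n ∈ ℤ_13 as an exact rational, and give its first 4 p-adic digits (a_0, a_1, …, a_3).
Σ a^n = 1/(1 − a) = 1/235;  first 4 digits = (1, 8, 10, 3)

v_13(a) = 1 ≥ 1, so the series converges in ℤ_13 to 1/(1 − a) = 1/(1 − (-234)) = 1/235. Expand this rational in ℤ_13: compute digits iteratively via d_i = x_i mod 13, x_{i+1} = (x_i − d_i)/13. The first 4 digits are (1, 8, 10, 3).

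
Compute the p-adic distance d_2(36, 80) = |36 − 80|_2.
d_2(36, 80) = 1/4

Step 1 — x − y = 36 − 80 = -44. Step 2 — v_2(-44) = 2 (factor: -44 = −(2^2 · 11); the sign does not affect v_p). Step 3 — |x − y|_2 = 2^{-2} = 1/4.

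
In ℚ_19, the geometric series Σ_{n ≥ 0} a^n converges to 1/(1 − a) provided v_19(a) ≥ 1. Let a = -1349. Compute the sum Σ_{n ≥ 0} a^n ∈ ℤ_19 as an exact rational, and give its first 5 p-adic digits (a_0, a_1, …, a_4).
Σ a^n = 1/(1 − a) = 1/1350;  first 5 digits = (1, 5, 2, 10, 3)

v_19(a) = 1 ≥ 1, so the series converges in ℤ_19 to 1/(1 − a) = 1/(1 − (-1349)) = 1/1350. Expand this rational in ℤ_19: compute digits iteratively via d_i = x_i mod 19, x_{i+1} = (x_i − d_i)/19. The first 5 digits are (1, 5, 2, 10, 3).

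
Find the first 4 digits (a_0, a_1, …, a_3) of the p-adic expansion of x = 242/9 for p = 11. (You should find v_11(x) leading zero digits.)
(a_0, …, a_3) = (0, 0, 10, 4)

v_11(242/9) = 2, so a_0 = ... = a_1 = 0. Factor out: x = 11^2 · u with u = 2/9 a unit in ℤ_11. Expand u iteratively via a_{v+i} = u_i mod 11, u_{i+1} = (u_i − a_{v+i})/11:
  u_0 = 2/9;  a_2 = 10;  u_1 = (u_0 − 10)/11 = -8/9
  u_1 = -8/9;  a_3 = 4;  u_2 = (u_1 − 4)/11 = -4/9
Digits: (0, 0, 10, 4).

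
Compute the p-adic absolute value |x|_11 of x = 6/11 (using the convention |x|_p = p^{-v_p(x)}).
|6/11|_11 = 11

Step 1 — compute v_11(x) by factoring powers of 11 out of the numerator and denominator: v_11(6/11) = -1. Step 2 — apply |x|_p = p^{-v_p(x)} = 11^{1} = 11.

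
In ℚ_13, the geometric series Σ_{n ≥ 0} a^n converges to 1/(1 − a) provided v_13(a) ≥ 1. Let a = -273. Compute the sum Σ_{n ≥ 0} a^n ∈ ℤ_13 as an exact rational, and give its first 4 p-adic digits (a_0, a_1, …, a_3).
Σ a^n = 1/(1 − a) = 1/274;  first 4 digits = (1, 5, 10, 2)

v_13(a) = 1 ≥ 1, so the series converges in ℤ_13 to 1/(1 − a) = 1/(1 − (-273)) = 1/274. Expand this rational in ℤ_13: compute digits iteratively via d_i = x_i mod 13, x_{i+1} = (x_i − d_i)/13. The first 4 digits are (1, 5, 10, 2).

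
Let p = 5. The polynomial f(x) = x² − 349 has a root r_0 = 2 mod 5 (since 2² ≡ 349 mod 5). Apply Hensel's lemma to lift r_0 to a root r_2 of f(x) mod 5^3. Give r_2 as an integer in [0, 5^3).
r_2 = 82 (mod 125)

Hensel's recurrence: r_{i+1} = r_i − f(r_i)·(f′(r_i))^{-1} mod 5^{i+2}, with f′(x) = 2x. Iterate:
  r_0 = 2 (mod 5)
  r_1 = 7 (mod 25)
  r_2 = 82 (mod 125)
Final: r_2 = 82, and one checks f(r_2) ≡ 0 mod 5^3.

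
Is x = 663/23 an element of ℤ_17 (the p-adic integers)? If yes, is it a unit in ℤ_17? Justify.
x ∈ ℤ_17 but not a unit; v_17(x) = 1 > 0

ℤ_17 = {x ∈ ℚ_17 : v_17(x) ≥ 0} and ℤ_17^× = {x ∈ ℤ_17 : v_17(x) = 0}. Here v_17(663/23) = v_17(num) − v_17(den) = 1; compare against these criteria.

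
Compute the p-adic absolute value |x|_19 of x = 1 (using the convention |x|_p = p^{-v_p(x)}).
|1|_19 = 1

Step 1 — compute v_19(x) by factoring powers of 19 out of the numerator and denominator: v_19(1) = 0. Step 2 — apply |x|_p = p^{-v_p(x)} = 19^{0} = 1.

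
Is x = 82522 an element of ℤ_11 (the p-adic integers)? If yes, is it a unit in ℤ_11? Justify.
x ∈ ℤ_11 but not a unit; v_11(x) = 3 > 0

ℤ_11 = {x ∈ ℚ_11 : v_11(x) ≥ 0} and ℤ_11^× = {x ∈ ℤ_11 : v_11(x) = 0}. Here v_11(82522) = v_11(num) − v_11(den) = 3; compare against these criteria.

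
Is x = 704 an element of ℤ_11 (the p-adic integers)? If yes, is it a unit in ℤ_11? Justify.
x ∈ ℤ_11 but not a unit; v_11(x) = 1 > 0

ℤ_11 = {x ∈ ℚ_11 : v_11(x) ≥ 0} and ℤ_11^× = {x ∈ ℤ_11 : v_11(x) = 0}. Here v_11(704) = v_11(num) − v_11(den) = 1; compare against these criteria.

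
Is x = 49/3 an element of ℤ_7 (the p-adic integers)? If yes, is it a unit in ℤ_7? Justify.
x ∈ ℤ_7 but not a unit; v_7(x) = 2 > 0

ℤ_7 = {x ∈ ℚ_7 : v_7(x) ≥ 0} and ℤ_7^× = {x ∈ ℤ_7 : v_7(x) = 0}. Here v_7(49/3) = v_7(num) − v_7(den) = 2; compare against these criteria.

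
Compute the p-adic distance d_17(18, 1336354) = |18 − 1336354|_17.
d_17(18, 1336354) = 1/83521

Step 1 — x − y = 18 − 1336354 = -1336336. Step 2 — v_17(-1336336) = 4 (factor: -1336336 = −(17^4 · 16); the sign does not affect v_p). Step 3 — |x − y|_17 = 17^{-4} = 1/83521.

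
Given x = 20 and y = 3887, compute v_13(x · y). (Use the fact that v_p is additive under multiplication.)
v_13(77740) = 2

v_p(x) = 0 (factor: 20 = 13^0 · 20); v_p(y) = 2 (factor: 3887 = 13^2 · 23). Additivity: v_p(xy) = v_p(x) + v_p(y) = 0 + 2 = 2. (Direct check: xy = 77740 = 13^2 · (460).)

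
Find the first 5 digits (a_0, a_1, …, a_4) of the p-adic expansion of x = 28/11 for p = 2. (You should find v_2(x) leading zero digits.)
(a_0, …, a_4) = (0, 0, 1, 0, 1)

v_2(28/11) = 2, so a_0 = ... = a_1 = 0. Factor out: x = 2^2 · u with u = 7/11 a unit in ℤ_2. Expand u iteratively via a_{v+i} = u_i mod 2, u_{i+1} = (u_i − a_{v+i})/2:
  u_0 = 7/11;  a_2 = 1;  u_1 = (u_0 − 1)/2 = -2/11
  u_1 = -2/11;  a_3 = 0;  u_2 = (u_1 − 0)/2 = -1/11
  u_2 = -1/11;  a_4 = 1;  u_3 = (u_2 − 1)/2 = -6/11
Digits: (0, 0, 1, 0, 1).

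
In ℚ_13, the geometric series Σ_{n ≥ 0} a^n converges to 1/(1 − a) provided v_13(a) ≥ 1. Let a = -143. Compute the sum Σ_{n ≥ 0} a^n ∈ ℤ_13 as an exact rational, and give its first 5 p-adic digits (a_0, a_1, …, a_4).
Σ a^n = 1/(1 − a) = 1/144;  first 5 digits = (1, 2, 3, 4, 5)

v_13(a) = 1 ≥ 1, so the series converges in ℤ_13 to 1/(1 − a) = 1/(1 − (-143)) = 1/144. Expand this rational in ℤ_13: compute digits iteratively via d_i = x_i mod 13, x_{i+1} = (x_i − d_i)/13. The first 5 digits are (1, 2, 3, 4, 5).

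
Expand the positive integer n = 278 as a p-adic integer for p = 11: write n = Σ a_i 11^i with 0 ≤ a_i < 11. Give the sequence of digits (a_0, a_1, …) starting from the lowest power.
(a_0, a_1, …) = (3, 3, 2)

Repeated division by 11 gives the digits low-to-high: 278 = 3 + 3·11^1 + 2·11^2. Digit sequence: (3, 3, 2).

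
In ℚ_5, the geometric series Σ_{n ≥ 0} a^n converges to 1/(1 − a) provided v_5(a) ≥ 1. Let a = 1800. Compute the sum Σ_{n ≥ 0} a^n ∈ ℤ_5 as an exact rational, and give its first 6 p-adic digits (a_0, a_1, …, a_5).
Σ a^n = 1/(1 − a) = -1/1799;  first 6 digits = (1, 0, 2, 4, 1, 2)

v_5(a) = 2 ≥ 1, so the series converges in ℤ_5 to 1/(1 − a) = 1/(1 − 1800) = -1/1799. Expand this rational in ℤ_5: compute digits iteratively via d_i = x_i mod 5, x_{i+1} = (x_i − d_i)/5. The first 6 digits are (1, 0, 2, 4, 1, 2).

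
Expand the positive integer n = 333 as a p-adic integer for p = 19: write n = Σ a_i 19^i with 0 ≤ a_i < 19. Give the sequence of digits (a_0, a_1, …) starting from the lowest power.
(a_0, a_1, …) = (10, 17)

Repeated division by 19 gives the digits low-to-high: 333 = 10 + 17·19^1. Digit sequence: (10, 17).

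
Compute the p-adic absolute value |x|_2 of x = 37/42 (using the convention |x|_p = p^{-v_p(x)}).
|37/42|_2 = 2

Step 1 — compute v_2(x) by factoring powers of 2 out of the numerator and denominator: v_2(37/42) = -1. Step 2 — apply |x|_p = p^{-v_p(x)} = 2^{1} = 2.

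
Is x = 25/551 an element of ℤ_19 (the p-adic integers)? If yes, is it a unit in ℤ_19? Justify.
x ∉ ℤ_19 (v_19(x) = -1 < 0)

ℤ_19 = {x ∈ ℚ_19 : v_19(x) ≥ 0} and ℤ_19^× = {x ∈ ℤ_19 : v_19(x) = 0}. Here v_19(25/551) = v_19(num) − v_19(den) = -1; compare against these criteria.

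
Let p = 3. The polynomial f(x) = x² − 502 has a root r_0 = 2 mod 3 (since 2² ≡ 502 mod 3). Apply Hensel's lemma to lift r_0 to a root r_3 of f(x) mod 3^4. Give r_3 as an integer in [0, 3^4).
r_3 = 77 (mod 81)

Hensel's recurrence: r_{i+1} = r_i − f(r_i)·(f′(r_i))^{-1} mod 3^{i+2}, with f′(x) = 2x. Iterate:
  r_0 = 2 (mod 3)
  r_1 = 5 (mod 9)
  r_2 = 23 (mod 27)
  r_3 = 77 (mod 81)
Final: r_3 = 77, and one checks f(r_3) ≡ 0 mod 3^4.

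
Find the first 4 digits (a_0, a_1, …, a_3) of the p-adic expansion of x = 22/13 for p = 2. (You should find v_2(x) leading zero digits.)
(a_0, …, a_3) = (0, 1, 1, 1)

v_2(22/13) = 1, so a_0 = ... = a_0 = 0. Factor out: x = 2^1 · u with u = 11/13 a unit in ℤ_2. Expand u iteratively via a_{v+i} = u_i mod 2, u_{i+1} = (u_i − a_{v+i})/2:
  u_0 = 11/13;  a_1 = 1;  u_1 = (u_0 − 1)/2 = -1/13
  u_1 = -1/13;  a_2 = 1;  u_2 = (u_1 − 1)/2 = -7/13
  u_2 = -7/13;  a_3 = 1;  u_3 = (u_2 − 1)/2 = -10/13
Digits: (0, 1, 1, 1).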